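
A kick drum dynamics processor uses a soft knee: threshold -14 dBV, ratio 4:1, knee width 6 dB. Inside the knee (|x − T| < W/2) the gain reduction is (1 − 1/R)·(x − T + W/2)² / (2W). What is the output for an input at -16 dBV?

-16.0625 dBV

x − T + W/2 = -16 − (-14) + 3 = 1.
GR = (1 − 1/4) × 1² / 12 = 0.75 × 1 / 12 = 0.0625 dB.
Output = -16 − 0.0625 = -16.0625 dBV.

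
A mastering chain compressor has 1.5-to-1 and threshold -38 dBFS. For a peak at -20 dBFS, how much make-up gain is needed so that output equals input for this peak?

6 dB

The peak compresses to -38 + 18/1.5 = -26 dBFS.
To reach -20 dBFS requires -20 − (-26) = 6 dB of make-up.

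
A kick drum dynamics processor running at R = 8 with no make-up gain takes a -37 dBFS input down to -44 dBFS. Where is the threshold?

Let T be the threshold. Output overshoot = (input overshoot)/R, so -44 − T = (-37 − T)/8.
8·(-44 − T) = -37 − T → 7·T = -352 − (-37) = -315.
T = -315/7 = -45 dBFS.

-45 dBFS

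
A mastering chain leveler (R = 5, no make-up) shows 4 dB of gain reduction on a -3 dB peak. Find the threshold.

Gain reduction = -3 − (-7) = 4 dB; output overshoot = GR / (R − 1) = 4 / 4 = 1 dB.
Threshold = output − output overshoot = -7 − 1 = -8 dB.

-8 dB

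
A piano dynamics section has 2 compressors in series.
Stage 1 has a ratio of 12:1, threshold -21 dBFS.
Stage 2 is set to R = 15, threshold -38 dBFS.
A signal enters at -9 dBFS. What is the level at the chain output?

Stage 1: overshoot 12 dB → 12/12 = 1 dB → -20 dBFS.
Stage 2: -20 dBFS is 18 dB over -38 dBFS; at 15:1 that becomes 1.2 dB over, giving -36.8 dBFS.

-36.8 dBFS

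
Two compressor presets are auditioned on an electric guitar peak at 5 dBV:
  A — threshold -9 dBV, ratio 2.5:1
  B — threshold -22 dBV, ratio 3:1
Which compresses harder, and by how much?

B, by 9.6 dB

A: 14 dB over, compressed to 5.6 dB over, so 8.4 dB of GR.
B: 27 dB over, compressed to 9 dB over, so 18 dB of GR.
Difference: 9.6 dB in favour of B.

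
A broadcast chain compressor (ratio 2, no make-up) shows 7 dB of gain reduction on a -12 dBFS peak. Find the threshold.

Let T be the threshold. Output overshoot = (input overshoot)/R, so -19 − T = (-12 − T)/2.
2·(-19 − T) = -12 − T → 1·T = -38 − (-12) = -26.
T = -26/1 = -26 dBFS.

-26 dBFS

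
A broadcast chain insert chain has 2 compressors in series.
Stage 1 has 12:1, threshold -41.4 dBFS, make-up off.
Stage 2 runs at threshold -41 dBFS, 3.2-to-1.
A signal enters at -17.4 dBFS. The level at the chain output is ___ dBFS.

Stage 1: overshoot 24 dB → 24/12 = 2 dB → -39.4 dBFS.
Stage 2: 1.6 dB above -41 dBFS, reduced 3.2:1 to 0.5 dB above → -40.5 dBFS.

-40.5 dBFS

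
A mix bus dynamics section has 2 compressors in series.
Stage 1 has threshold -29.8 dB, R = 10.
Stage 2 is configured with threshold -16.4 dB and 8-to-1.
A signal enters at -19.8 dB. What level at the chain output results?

-28.8 dB

Stage 1: overshoot 10 dB → 10/10 = 1 dB → -28.8 dB.
Stage 2: below threshold (-28.8 ≤ -16.4); passes unchanged; output -28.8 dB.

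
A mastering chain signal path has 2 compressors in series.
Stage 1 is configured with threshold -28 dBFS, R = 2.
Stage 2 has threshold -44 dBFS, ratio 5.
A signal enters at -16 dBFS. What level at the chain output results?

Stage 1: overshoot 12 dB → 12/2 = 6 dB → -22 dBFS.
Stage 2: overshoot 22 dB → 22/5 = 4.4 dB → -39.6 dBFS.

-39.6 dBFS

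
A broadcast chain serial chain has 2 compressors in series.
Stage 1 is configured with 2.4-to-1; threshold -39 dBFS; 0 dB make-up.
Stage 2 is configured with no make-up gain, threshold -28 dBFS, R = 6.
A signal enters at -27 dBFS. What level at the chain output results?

Stage 1: 12 dB above -39 dBFS, reduced 2.4:1 to 5 dB above → -34 dBFS.
Stage 2: -34 dBFS ≤ -28 dBFS, so stage 2 doesn't engage; output -34 dBFS.

-34 dBFS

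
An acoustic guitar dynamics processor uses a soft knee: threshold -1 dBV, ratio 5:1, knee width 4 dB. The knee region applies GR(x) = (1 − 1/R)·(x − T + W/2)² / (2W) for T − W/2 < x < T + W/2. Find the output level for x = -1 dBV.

-1.4 dBV

x − T + W/2 = -1 − (-1) + 2 = 2.
GR = (1 − 1/5) × 2² / 8 = 0.8 × 4 / 8 = 0.4 dB.
Output = -1 − 0.4 = -1.4 dBV.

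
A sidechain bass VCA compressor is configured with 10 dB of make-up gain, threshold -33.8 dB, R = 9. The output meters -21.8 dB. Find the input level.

Stripping the +10 dB make-up gives -31.8 dB at the gain stage.
The compressed level sits -31.8 − (-33.8) = 2 dB over threshold.
Before 9:1 compression the overshoot was 2 × 9 = 18 dB, so input = -33.8 + 18 = -15.8 dB.

-15.8 dB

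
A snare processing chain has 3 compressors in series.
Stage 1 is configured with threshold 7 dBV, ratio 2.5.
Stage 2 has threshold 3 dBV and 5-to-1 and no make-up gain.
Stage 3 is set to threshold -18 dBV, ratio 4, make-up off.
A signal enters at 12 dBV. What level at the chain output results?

Stage 1: overshoot 5 dB → 5/2.5 = 2 dB → 9 dBV.
Stage 2: 6 dB above 3 dBV, reduced 5:1 to 1.2 dB above → 4.2 dBV.
Stage 3: 4.2 dBV is 22.2 dB over -18 dBV; at 4:1 that becomes 5.55 dB over, giving -12.45 dBV.

-12.45 dBV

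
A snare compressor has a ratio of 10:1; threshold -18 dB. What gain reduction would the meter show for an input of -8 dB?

Overshoot = -8 − (-18) = 10 dB.
After 10:1 compression the overshoot becomes 10/10 = 1 dB.
So the signal is attenuated by 10 − 1 = 9 dB.

9 dB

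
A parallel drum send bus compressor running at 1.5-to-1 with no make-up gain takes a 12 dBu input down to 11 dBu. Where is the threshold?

9 dBu

Input is 3 dB above T (since output overshoot × R = input overshoot: (11 − T)·1.5 = 12 − T gives T = 9 dBu).
Check: 9 + (12 − 9)/1.5 = 9 + 2 = 11 dBu. ✓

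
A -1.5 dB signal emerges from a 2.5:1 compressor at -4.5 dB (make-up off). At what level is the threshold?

Gain reduction = -1.5 − (-4.5) = 3 dB; output overshoot = GR / (R − 1) = 3 / 1.5 = 2 dB.
Threshold = output − output overshoot = -4.5 − 2 = -6.5 dB.

-6.5 dB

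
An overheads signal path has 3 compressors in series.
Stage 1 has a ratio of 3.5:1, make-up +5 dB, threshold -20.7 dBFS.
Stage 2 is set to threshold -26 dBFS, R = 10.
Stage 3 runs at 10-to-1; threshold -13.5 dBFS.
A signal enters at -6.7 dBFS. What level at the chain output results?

Stage 1: 14 dB above -20.7 dBFS, reduced 3.5:1 to 4 dB above → -16.7 dBFS; +5 dB make-up → -11.7 dBFS.
Stage 2: -11.7 dBFS is 14.3 dB over -26 dBFS; at 10:1 that becomes 1.43 dB over, giving -24.57 dBFS.
Stage 3: below threshold (-24.57 ≤ -13.5); passes unchanged; output -24.57 dBFS.

-24.57 dBFS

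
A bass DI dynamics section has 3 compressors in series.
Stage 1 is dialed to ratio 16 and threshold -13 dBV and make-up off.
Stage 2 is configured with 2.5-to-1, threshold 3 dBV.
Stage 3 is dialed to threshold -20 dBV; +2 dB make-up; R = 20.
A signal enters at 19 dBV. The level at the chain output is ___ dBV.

Stage 1: overshoot 32 dB → 32/16 = 2 dB → -11 dBV.
Stage 2: below threshold (-11 ≤ 3); passes unchanged; output -11 dBV.
Stage 3: overshoot 9 dB → 9/20 = 0.45 dB → -19.55 dBV; +2 dB make-up → -17.55 dBV.

-17.55 dBV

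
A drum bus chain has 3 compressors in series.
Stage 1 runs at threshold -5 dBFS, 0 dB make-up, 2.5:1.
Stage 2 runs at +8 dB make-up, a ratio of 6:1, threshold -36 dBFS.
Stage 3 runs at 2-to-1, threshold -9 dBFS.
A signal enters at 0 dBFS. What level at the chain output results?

-22.5 dBFS

Stage 1: 0 dBFS is 5 dB over -5 dBFS; at 2.5:1 that becomes 2 dB over, giving -3 dBFS.
Stage 2: overshoot 33 dB → 33/6 = 5.5 dB → -30.5 dBFS; +8 dB make-up → -22.5 dBFS.
Stage 3: below threshold (-22.5 ≤ -9); passes unchanged; output -22.5 dBFS.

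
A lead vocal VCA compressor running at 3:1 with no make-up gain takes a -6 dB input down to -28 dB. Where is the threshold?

-39 dB

Input is 33 dB above T (since output overshoot × R = input overshoot: (-28 − T)·3 = -6 − T gives T = -39 dB).
Check: -39 + (-6 − (-39))/3 = -39 + 11 = -28 dB. ✓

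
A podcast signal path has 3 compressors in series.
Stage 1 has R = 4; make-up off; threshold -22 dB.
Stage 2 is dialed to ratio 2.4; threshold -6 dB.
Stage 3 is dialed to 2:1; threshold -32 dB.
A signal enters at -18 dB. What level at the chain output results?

-26.5 dB

Stage 1: overshoot 4 dB → 4/4 = 1 dB → -21 dB.
Stage 2: -21 dB ≤ -6 dB, so stage 2 doesn't engage; output -21 dB.
Stage 3: 11 dB above -32 dB, reduced 2:1 to 5.5 dB above → -26.5 dB.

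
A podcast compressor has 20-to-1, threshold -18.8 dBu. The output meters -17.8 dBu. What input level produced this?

1.2 dBu

That's 1 dB above the -18.8 dBu threshold.
Undo the ratio: input overshoot = 1 × 20 = 20 dB, giving input = 1.2 dBu.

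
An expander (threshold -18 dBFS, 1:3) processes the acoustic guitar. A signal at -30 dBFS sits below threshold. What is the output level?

-54 dBFS

Below threshold, a 1:3 expander applies gain = (3−1)×(T − x) of attenuation.
(3−1) × 12 = 24 dB, so output = -30 − 24 = -54 dBFS.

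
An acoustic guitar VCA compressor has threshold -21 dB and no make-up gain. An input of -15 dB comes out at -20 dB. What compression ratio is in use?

Input overshoot = -15 − (-21) = 6 dB; output overshoot = -20 − (-21) = 1 dB.
Ratio = 6 / 1 = 6.

6:1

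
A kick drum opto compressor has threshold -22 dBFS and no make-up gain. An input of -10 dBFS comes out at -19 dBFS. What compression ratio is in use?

Input overshoot = -10 − (-22) = 12 dB; output overshoot = -19 − (-22) = 3 dB.
Ratio = 12 / 3 = 4.

4:1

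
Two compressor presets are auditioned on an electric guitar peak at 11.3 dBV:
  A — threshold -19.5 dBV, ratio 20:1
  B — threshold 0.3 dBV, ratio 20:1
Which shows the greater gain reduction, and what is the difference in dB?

A, by 18.81 dB

A: overshoot 30.8 dB → output overshoot 1.54 dB → GR 29.26 dB.
B: overshoot 11 dB → output overshoot 0.55 dB → GR 10.45 dB.
A applies 18.81 dB more gain reduction.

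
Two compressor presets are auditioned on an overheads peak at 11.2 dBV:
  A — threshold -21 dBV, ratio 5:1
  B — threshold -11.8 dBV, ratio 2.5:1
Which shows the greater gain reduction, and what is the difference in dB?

A, by 11.96 dB

A: GR = 32.2 − 32.2/5 = 25.76 dB.
B: GR = 23 − 23/2.5 = 13.8 dB.
A reduces 11.96 dB more.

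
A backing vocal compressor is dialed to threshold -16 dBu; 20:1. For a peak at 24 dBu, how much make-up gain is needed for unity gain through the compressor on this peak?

38 dB

Overshoot 40 dB → 40/20 = 2 dB after compression, so the compressed level is -16 + 2 = -14 dBu.
Make-up = target − compressed = 24 − (-14) = 38 dB.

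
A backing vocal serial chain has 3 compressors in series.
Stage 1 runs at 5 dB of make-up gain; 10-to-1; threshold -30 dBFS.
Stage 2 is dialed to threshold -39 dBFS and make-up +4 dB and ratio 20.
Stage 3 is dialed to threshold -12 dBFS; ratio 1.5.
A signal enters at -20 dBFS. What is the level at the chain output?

Stage 1: 10 dB above -30 dBFS, reduced 10:1 to 1 dB above → -29 dBFS; +5 dB make-up → -24 dBFS.
Stage 2: overshoot 15 dB → 15/20 = 0.75 dB → -38.25 dBFS; +4 dB make-up → -34.25 dBFS.
Stage 3: -34.25 dBFS ≤ -12 dBFS, so stage 3 doesn't engage; output -34.25 dBFS.

-34.25 dBFS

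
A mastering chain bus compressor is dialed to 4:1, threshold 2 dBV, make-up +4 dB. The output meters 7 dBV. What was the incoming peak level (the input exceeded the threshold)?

6 dBV

Remove make-up: 7 − 4 = 3 dBV.
That's 1 dB above the 2 dBV threshold.
Input overshoot = R × output overshoot = 4 dB → input = 2 + 4 = 6 dBV.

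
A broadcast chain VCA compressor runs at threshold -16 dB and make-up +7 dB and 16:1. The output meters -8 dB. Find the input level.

0 dB

Remove make-up: -8 − 7 = -15 dB.
That's 1 dB above the -16 dB threshold.
Input overshoot = R × output overshoot = 16 dB → input = -16 + 16 = 0 dB.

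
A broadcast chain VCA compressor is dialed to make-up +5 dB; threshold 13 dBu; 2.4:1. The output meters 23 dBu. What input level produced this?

Remove make-up: 23 − 5 = 18 dBu.
Post-compression overshoot = 18 − 13 = 5 dB.
Undo the ratio: input overshoot = 5 × 2.4 = 12 dB, giving input = 25 dBu.

25 dBu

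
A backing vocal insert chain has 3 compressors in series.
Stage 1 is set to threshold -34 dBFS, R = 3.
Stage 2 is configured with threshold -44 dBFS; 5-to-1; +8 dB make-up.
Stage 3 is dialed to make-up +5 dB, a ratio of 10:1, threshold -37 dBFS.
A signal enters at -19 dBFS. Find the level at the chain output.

Stage 1: -19 dBFS is 15 dB over -34 dBFS; at 3:1 that becomes 5 dB over, giving -29 dBFS.
Stage 2: 15 dB above -44 dBFS, reduced 5:1 to 3 dB above → -41 dBFS; +8 dB make-up → -33 dBFS.
Stage 3: overshoot 4 dB → 4/10 = 0.4 dB → -36.6 dBFS; +5 dB make-up → -31.6 dBFS.

-31.6 dBFS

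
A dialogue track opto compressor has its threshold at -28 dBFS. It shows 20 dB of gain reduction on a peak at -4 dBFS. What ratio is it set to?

6:1

Input overshoot = -4 − (-28) = 24 dB.
Output overshoot = 24 − 20 = 4 dB.
Ratio = input overshoot / output overshoot = 24 / 4 = 6.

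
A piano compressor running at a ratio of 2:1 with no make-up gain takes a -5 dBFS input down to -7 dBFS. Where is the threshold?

-9 dBFS

Gain reduction = -5 − (-7) = 2 dB; output overshoot = GR / (R − 1) = 2 / 1 = 2 dB.
Threshold = output − output overshoot = -7 − 2 = -9 dBFS.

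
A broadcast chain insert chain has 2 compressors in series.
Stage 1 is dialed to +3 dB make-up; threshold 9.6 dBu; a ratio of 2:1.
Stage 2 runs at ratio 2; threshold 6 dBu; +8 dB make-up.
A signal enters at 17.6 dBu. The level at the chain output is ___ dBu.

19.3 dBu

Stage 1: overshoot 8 dB → 8/2 = 4 dB → 13.6 dBu; +3 dB make-up → 16.6 dBu.
Stage 2: overshoot 10.6 dB → 10.6/2 = 5.3 dB → 11.3 dBu; +8 dB make-up → 19.3 dBu.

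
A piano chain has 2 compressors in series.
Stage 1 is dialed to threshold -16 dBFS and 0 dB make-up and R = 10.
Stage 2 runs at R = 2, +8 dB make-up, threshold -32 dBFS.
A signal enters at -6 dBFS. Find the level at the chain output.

-15.5 dBFS

Stage 1: 10 dB above -16 dBFS, reduced 10:1 to 1 dB above → -15 dBFS.
Stage 2: overshoot 17 dB → 17/2 = 8.5 dB → -23.5 dBFS; +8 dB make-up → -15.5 dBFS.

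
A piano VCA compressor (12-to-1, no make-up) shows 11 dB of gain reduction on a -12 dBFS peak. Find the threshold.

-24 dBFS

Let T be the threshold. Output overshoot = (input overshoot)/R, so -23 − T = (-12 − T)/12.
12·(-23 − T) = -12 − T → 11·T = -276 − (-12) = -264.
T = -264/11 = -24 dBFS.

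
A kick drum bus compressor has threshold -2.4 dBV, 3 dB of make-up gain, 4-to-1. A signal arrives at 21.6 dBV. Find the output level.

21.6 dBV sits 24 dB over threshold.
The 24 dB excess becomes 6 dB after 4:1 reduction.
So the level is -2.4 + 6 = 3.6 dBV; make-up adds 3 dB, giving 6.6 dBV.

6.6 dBV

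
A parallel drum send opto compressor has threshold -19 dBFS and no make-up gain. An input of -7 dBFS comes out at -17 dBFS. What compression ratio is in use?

6:1

Input overshoot = -7 − (-19) = 12 dB; output overshoot = -17 − (-19) = 2 dB.
Ratio = 12 / 2 = 6.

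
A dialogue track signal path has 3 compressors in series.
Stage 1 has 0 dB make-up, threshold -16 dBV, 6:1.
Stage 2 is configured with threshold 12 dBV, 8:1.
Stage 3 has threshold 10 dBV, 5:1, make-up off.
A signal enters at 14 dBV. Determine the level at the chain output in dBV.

-11 dBV

Stage 1: 30 dB above -16 dBV, reduced 6:1 to 5 dB above → -11 dBV.
Stage 2: -11 dBV ≤ 12 dBV, so stage 2 doesn't engage; output -11 dBV.
Stage 3: below threshold (-11 ≤ 10); passes unchanged; output -11 dBV.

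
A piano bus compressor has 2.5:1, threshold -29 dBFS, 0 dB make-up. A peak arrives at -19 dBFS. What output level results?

-19 dBFS sits 10 dB over threshold.
At 2.5:1 the overshoot is divided by 2.5, leaving 4 dB above threshold.
So the level is -29 + 4 = -25 dBFS.

-25 dBFS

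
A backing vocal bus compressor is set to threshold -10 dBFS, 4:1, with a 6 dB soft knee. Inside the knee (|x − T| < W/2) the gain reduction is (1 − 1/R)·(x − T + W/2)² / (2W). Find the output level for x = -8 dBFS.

x − T + W/2 = -8 − (-10) + 3 = 5.
GR = (1 − 1/4) × 5² / 12 = 0.75 × 25 / 12 = 1.5625 dB.
Output = -8 − 1.5625 = -9.5625 dBFS.

-9.5625 dBFS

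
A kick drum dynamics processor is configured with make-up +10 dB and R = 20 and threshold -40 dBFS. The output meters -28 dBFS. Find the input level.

0 dBFS

Stripping the +10 dB make-up gives -38 dBFS at the gain stage.
That's 2 dB above the -40 dBFS threshold.
Input overshoot = R × output overshoot = 40 dB → input = -40 + 40 = 0 dBFS.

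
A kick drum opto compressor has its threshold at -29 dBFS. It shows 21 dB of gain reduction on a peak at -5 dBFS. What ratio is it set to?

Input overshoot = -5 − (-29) = 24 dB.
Output overshoot = 24 − 21 = 3 dB.
Ratio = input overshoot / output overshoot = 24 / 3 = 8.

8:1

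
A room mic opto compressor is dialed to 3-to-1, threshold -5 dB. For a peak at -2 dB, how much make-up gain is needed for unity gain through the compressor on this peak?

2 dB

Without make-up, output = threshold + overshoot/3 = -5 + 1 = -4 dB.
Gap to target: 2 dB.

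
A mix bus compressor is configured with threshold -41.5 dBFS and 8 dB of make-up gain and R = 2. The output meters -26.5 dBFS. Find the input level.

-27.5 dBFS

Stripping the +8 dB make-up gives -34.5 dBFS at the gain stage.
That's 7 dB above the -41.5 dBFS threshold.
Input overshoot = R × output overshoot = 14 dB → input = -41.5 + 14 = -27.5 dBFS.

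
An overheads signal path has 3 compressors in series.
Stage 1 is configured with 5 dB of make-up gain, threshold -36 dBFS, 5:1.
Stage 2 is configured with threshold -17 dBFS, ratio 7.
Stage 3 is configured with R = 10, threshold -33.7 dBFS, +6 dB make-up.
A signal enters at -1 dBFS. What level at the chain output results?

Stage 1: 35 dB above -36 dBFS, reduced 5:1 to 7 dB above → -29 dBFS; +5 dB make-up → -24 dBFS.
Stage 2: -24 dBFS ≤ -17 dBFS, so stage 2 doesn't engage; output -24 dBFS.
Stage 3: 9.7 dB above -33.7 dBFS, reduced 10:1 to 0.97 dB above → -32.73 dBFS; +6 dB make-up → -26.73 dBFS.

-26.73 dBFS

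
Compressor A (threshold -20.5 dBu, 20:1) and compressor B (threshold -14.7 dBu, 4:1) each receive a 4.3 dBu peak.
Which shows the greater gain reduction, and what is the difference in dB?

A: 24.8 dB over, compressed to 1.24 dB over, so 23.56 dB of GR.
B: 19 dB over, compressed to 4.75 dB over, so 14.25 dB of GR.
Difference: 9.31 dB in favour of A.

A, by 9.31 dB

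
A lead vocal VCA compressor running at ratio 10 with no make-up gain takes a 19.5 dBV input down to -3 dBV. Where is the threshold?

Let T be the threshold. Output overshoot = (input overshoot)/R, so -3 − T = (19.5 − T)/10.
10·(-3 − T) = 19.5 − T → 9·T = -30 − 19.5 = -49.5.
T = -49.5/9 = -5.5 dBV.

-5.5 dBV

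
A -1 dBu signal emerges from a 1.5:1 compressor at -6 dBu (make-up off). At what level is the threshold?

-16 dBu

Gain reduction = -1 − (-6) = 5 dB; output overshoot = GR / (R − 1) = 5 / 0.5 = 10 dB.
Threshold = output − output overshoot = -6 − 10 = -16 dBu.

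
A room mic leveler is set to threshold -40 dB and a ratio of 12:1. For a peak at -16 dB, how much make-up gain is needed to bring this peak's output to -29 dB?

9 dB

Overshoot 24 dB → 24/12 = 2 dB after compression, so the compressed level is -40 + 2 = -38 dB.
Make-up = target − compressed = -29 − (-38) = 9 dB.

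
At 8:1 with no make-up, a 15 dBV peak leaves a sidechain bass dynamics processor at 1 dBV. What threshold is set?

-1 dBV

Let T be the threshold. Output overshoot = (input overshoot)/R, so 1 − T = (15 − T)/8.
8·(1 − T) = 15 − T → 7·T = 8 − 15 = -7.
T = -7/7 = -1 dBV.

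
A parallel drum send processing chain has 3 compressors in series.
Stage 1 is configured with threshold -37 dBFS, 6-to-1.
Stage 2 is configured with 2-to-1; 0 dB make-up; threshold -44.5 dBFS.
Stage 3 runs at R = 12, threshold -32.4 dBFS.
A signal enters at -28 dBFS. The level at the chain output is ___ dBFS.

-40 dBFS

Stage 1: 9 dB above -37 dBFS, reduced 6:1 to 1.5 dB above → -35.5 dBFS.
Stage 2: overshoot 9 dB → 9/2 = 4.5 dB → -40 dBFS.
Stage 3: -40 dBFS is at or below the -32.4 dBFS threshold — no compression; output -40 dBFS.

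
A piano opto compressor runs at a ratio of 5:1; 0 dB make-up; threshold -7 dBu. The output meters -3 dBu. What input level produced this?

13 dBu

That's 4 dB above the -7 dBu threshold.
Undo the ratio: input overshoot = 4 × 5 = 20 dB, giving input = 13 dBu.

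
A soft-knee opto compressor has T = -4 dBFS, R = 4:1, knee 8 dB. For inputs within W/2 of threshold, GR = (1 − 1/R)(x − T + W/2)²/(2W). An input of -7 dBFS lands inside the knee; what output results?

-7.046875 dBFS

x − T + W/2 = -7 − (-4) + 4 = 1.
GR = (1 − 1/4) × 1² / 16 = 0.75 × 1 / 16 = 0.046875 dB.
Output = -7 − 0.046875 = -7.046875 dBFS.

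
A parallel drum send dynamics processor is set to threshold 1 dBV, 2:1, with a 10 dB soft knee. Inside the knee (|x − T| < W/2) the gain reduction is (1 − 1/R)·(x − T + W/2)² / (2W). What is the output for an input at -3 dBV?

x − T + W/2 = -3 − 1 + 5 = 1.
GR = (1 − 1/2) × 1² / 20 = 0.5 × 1 / 20 = 0.025 dB.
Output = -3 − 0.025 = -3.025 dBV.

-3.025 dBV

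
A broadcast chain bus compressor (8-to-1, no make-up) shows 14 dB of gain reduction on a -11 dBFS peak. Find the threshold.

Gain reduction = -11 − (-25) = 14 dB; output overshoot = GR / (R − 1) = 14 / 7 = 2 dB.
Threshold = output − output overshoot = -25 − 2 = -27 dBFS.

-27 dBFS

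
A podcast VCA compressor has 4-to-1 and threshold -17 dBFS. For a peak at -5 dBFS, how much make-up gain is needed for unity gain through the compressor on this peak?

9 dB

The peak compresses to -17 + 12/4 = -14 dBFS.
To reach -5 dBFS requires -5 − (-14) = 9 dB of make-up.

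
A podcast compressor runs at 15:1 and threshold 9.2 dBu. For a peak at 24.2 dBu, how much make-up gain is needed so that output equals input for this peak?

The peak compresses to 9.2 + 15/15 = 10.2 dBu.
To reach 24.2 dBu requires 24.2 − 10.2 = 14 dB of make-up.

14 dB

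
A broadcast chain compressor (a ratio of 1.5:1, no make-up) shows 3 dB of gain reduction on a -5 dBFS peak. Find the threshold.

Let T be the threshold. Output overshoot = (input overshoot)/R, so -8 − T = (-5 − T)/1.5.
1.5·(-8 − T) = -5 − T → 0.5·T = -12 − (-5) = -7.
T = -7/0.5 = -14 dBFS.

-14 dBFS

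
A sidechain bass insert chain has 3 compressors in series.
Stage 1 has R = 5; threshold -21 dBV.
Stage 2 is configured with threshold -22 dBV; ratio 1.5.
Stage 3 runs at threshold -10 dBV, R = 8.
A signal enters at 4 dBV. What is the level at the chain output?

-18 dBV

Stage 1: overshoot 25 dB → 25/5 = 5 dB → -16 dBV.
Stage 2: -16 dBV is 6 dB over -22 dBV; at 1.5:1 that becomes 4 dB over, giving -18 dBV.
Stage 3: -18 dBV ≤ -10 dBV, so stage 3 doesn't engage; output -18 dBV.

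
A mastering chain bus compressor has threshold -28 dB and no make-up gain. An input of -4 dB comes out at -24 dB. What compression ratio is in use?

6:1

Input overshoot = -4 − (-28) = 24 dB; output overshoot = -24 − (-28) = 4 dB.
Ratio = 24 / 4 = 6.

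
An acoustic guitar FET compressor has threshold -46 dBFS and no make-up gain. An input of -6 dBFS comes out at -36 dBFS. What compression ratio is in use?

4:1

Input overshoot = -6 − (-46) = 40 dB; output overshoot = -36 − (-46) = 10 dB.
Ratio = 40 / 10 = 4.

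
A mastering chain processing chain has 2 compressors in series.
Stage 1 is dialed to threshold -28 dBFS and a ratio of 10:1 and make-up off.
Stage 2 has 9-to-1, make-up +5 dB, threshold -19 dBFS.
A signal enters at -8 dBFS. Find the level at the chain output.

Stage 1: overshoot 20 dB → 20/10 = 2 dB → -26 dBFS.
Stage 2: -26 dBFS is at or below the -19 dBFS threshold — no compression; make-up brings it to -21 dBFS.

-21 dBFS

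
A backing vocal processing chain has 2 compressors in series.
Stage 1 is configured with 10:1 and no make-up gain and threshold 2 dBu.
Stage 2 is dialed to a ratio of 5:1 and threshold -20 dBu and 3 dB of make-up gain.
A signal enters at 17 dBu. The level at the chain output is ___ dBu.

Stage 1: 17 dBu is 15 dB over 2 dBu; at 10:1 that becomes 1.5 dB over, giving 3.5 dBu.
Stage 2: 3.5 dBu is 23.5 dB over -20 dBu; at 5:1 that becomes 4.7 dB over, giving -15.3 dBu; +3 dB make-up → -12.3 dBu.

-12.3 dBu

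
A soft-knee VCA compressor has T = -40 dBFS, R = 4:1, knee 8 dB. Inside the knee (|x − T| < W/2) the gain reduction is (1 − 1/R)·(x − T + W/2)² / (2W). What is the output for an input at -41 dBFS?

x − T + W/2 = -41 − (-40) + 4 = 3.
GR = (1 − 1/4) × 3² / 16 = 0.75 × 9 / 16 = 0.421875 dB.
Output = -41 − 0.421875 = -41.421875 dBFS.

-41.421875 dBFS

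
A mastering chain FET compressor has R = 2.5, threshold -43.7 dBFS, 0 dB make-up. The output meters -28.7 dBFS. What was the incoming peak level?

That's 15 dB above the -43.7 dBFS threshold.
Before 2.5:1 compression the overshoot was 15 × 2.5 = 37.5 dB, so input = -43.7 + 37.5 = -6.2 dBFS.

-6.2 dBFS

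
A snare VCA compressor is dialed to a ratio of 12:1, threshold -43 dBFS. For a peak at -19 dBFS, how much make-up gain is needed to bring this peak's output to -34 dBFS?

Overshoot 24 dB → 24/12 = 2 dB after compression, so the compressed level is -43 + 2 = -41 dBFS.
Make-up = target − compressed = -34 − (-41) = 7 dB.

7 dB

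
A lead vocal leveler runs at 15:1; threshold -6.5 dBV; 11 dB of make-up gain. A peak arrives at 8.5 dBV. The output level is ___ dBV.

8.5 dBV sits 15 dB over threshold.
15:1 compression reduces that to 15/15 = 1 dB over.
That puts the output at -5.5 dBV; make-up adds 11 dB, giving 5.5 dBV.

5.5 dBV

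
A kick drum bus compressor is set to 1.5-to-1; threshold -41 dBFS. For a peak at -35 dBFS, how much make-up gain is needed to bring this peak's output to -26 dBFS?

11 dB

Without make-up, output = threshold + overshoot/1.5 = -41 + 4 = -37 dBFS.
Gap to target: 11 dB.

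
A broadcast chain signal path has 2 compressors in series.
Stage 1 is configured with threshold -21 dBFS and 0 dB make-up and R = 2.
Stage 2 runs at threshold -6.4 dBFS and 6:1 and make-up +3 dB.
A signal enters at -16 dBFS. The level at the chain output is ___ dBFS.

-15.5 dBFS

Stage 1: 5 dB above -21 dBFS, reduced 2:1 to 2.5 dB above → -18.5 dBFS.
Stage 2: -18.5 dBFS is at or below the -6.4 dBFS threshold — no compression; make-up brings it to -15.5 dBFS.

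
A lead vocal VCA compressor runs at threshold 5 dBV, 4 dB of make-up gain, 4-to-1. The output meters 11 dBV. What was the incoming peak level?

Before make-up, the level was 11 − 4 = 7 dBV.
That's 2 dB above the 5 dBV threshold.
Undo the ratio: input overshoot = 2 × 4 = 8 dB, giving input = 13 dBV.

13 dBV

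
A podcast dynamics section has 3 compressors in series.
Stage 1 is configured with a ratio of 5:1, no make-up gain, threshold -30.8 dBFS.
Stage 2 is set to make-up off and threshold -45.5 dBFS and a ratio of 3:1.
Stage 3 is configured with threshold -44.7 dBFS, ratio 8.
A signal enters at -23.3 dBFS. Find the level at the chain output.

-44.125 dBFS

Stage 1: -23.3 dBFS is 7.5 dB over -30.8 dBFS; at 5:1 that becomes 1.5 dB over, giving -29.3 dBFS.
Stage 2: 16.2 dB above -45.5 dBFS, reduced 3:1 to 5.4 dB above → -40.1 dBFS.
Stage 3: 4.6 dB above -44.7 dBFS, reduced 8:1 to 0.575 dB above → -44.125 dBFS.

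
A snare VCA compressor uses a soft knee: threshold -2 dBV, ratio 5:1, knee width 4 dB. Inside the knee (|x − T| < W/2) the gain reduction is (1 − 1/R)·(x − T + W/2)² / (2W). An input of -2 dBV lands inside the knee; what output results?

-2.4 dBV

x − T + W/2 = -2 − (-2) + 2 = 2.
GR = (1 − 1/5) × 2² / 8 = 0.8 × 4 / 8 = 0.4 dB.
Output = -2 − 0.4 = -2.4 dBV.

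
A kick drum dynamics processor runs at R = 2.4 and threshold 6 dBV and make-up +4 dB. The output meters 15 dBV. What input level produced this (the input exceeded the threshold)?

Stripping the +4 dB make-up gives 11 dBV at the gain stage.
The compressed level sits 11 − 6 = 5 dB over threshold.
Before 2.4:1 compression the overshoot was 5 × 2.4 = 12 dB, so input = 6 + 12 = 18 dBV.

18 dBV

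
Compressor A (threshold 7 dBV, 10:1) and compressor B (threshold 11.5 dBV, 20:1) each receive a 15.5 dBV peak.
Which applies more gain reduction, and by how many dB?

A: GR = 8.5 − 8.5/10 = 7.65 dB.
B: GR = 4 − 4/20 = 3.8 dB.
A applies 3.85 dB more gain reduction.

A, by 3.85 dB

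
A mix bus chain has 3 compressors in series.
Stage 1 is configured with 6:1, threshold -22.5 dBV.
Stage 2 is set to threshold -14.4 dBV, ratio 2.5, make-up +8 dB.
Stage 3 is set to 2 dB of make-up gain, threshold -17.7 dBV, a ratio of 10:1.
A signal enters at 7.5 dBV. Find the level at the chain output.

Stage 1: 7.5 dBV is 30 dB over -22.5 dBV; at 6:1 that becomes 5 dB over, giving -17.5 dBV.
Stage 2: -17.5 dBV is at or below the -14.4 dBV threshold — no compression; make-up brings it to -9.5 dBV.
Stage 3: 8.2 dB above -17.7 dBV, reduced 10:1 to 0.82 dB above → -16.88 dBV; +2 dB make-up → -14.88 dBV.

-14.88 dBV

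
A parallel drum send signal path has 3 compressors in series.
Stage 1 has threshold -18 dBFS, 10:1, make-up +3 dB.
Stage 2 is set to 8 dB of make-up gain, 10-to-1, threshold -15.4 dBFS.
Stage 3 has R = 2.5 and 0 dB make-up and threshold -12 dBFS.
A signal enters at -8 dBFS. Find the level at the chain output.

-10.104 dBFS

Stage 1: overshoot 10 dB → 10/10 = 1 dB → -17 dBFS; +3 dB make-up → -14 dBFS.
Stage 2: overshoot 1.4 dB → 1.4/10 = 0.14 dB → -15.26 dBFS; +8 dB make-up → -7.26 dBFS.
Stage 3: -7.26 dBFS is 4.74 dB over -12 dBFS; at 2.5:1 that becomes 1.896 dB over, giving -10.104 dBFS.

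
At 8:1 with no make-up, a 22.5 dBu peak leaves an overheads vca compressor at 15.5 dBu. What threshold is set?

14.5 dBu

Input is 8 dB above T (since output overshoot × R = input overshoot: (15.5 − T)·8 = 22.5 − T gives T = 14.5 dBu).
Check: 14.5 + (22.5 − 14.5)/8 = 14.5 + 1 = 15.5 dBu. ✓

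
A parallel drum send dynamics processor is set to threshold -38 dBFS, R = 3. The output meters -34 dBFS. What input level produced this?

-26 dBFS

Post-compression overshoot = -34 − (-38) = 4 dB.
Undo the ratio: input overshoot = 4 × 3 = 12 dB, giving input = -26 dBFS.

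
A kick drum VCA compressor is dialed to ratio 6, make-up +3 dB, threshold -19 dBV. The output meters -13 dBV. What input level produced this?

Remove make-up: -13 − 3 = -16 dBV.
That's 3 dB above the -19 dBV threshold.
Undo the ratio: input overshoot = 3 × 6 = 18 dB, giving input = -1 dBV.

-1 dBV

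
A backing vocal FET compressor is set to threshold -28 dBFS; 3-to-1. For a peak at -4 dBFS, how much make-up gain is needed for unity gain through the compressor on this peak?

Without make-up, output = threshold + overshoot/3 = -28 + 8 = -20 dBFS.
Gap to target: 16 dB.

16 dB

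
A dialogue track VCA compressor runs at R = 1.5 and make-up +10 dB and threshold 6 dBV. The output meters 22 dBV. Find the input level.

Remove make-up: 22 − 10 = 12 dBV.
Post-compression overshoot = 12 − 6 = 6 dB.
Before 1.5:1 compression the overshoot was 6 × 1.5 = 9 dB, so input = 6 + 9 = 15 dBV.

15 dBV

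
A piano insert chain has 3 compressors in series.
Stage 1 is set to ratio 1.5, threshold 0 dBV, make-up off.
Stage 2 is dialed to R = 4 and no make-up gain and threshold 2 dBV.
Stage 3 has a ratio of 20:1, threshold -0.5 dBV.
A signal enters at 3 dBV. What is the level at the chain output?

-0.375 dBV

Stage 1: 3 dBV is 3 dB over 0 dBV; at 1.5:1 that becomes 2 dB over, giving 2 dBV.
Stage 2: below threshold (2 ≤ 2); passes unchanged; output 2 dBV.
Stage 3: 2.5 dB above -0.5 dBV, reduced 20:1 to 0.125 dB above → -0.375 dBV.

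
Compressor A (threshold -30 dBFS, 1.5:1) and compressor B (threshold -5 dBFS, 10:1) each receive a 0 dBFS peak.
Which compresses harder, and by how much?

A, by 5.5 dB

A: overshoot 30 dB → output overshoot 20 dB → GR 10 dB.
B: overshoot 5 dB → output overshoot 0.5 dB → GR 4.5 dB.
A applies 5.5 dB more gain reduction.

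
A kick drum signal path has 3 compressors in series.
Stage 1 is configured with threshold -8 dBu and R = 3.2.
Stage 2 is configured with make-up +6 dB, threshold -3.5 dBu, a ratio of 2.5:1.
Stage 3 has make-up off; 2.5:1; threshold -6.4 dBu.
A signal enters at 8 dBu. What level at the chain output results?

-2.76 dBu

Stage 1: overshoot 16 dB → 16/3.2 = 5 dB → -3 dBu.
Stage 2: 0.5 dB above -3.5 dBu, reduced 2.5:1 to 0.2 dB above → -3.3 dBu; +6 dB make-up → 2.7 dBu.
Stage 3: 2.7 dBu is 9.1 dB over -6.4 dBu; at 2.5:1 that becomes 3.64 dB over, giving -2.76 dBu.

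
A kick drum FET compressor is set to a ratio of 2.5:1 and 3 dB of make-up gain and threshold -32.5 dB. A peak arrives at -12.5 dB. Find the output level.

-21.5 dB

-12.5 dB sits 20 dB over threshold.
The 20 dB excess becomes 8 dB after 2.5:1 reduction.
That puts the output at -24.5 dB; make-up adds 3 dB, giving -21.5 dB.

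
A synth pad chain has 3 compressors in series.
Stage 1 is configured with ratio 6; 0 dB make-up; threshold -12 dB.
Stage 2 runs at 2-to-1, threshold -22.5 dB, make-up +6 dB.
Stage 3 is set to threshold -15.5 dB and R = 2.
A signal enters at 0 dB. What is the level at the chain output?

Stage 1: 0 dB is 12 dB over -12 dB; at 6:1 that becomes 2 dB over, giving -10 dB.
Stage 2: 12.5 dB above -22.5 dB, reduced 2:1 to 6.25 dB above → -16.25 dB; +6 dB make-up → -10.25 dB.
Stage 3: 5.25 dB above -15.5 dB, reduced 2:1 to 2.625 dB above → -12.875 dB.

-12.875 dB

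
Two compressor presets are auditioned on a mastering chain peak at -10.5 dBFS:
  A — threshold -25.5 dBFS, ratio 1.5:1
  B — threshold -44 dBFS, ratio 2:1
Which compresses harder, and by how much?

A: GR = 15 − 15/1.5 = 5 dB.
B: GR = 33.5 − 33.5/2 = 16.75 dB.
B applies 11.75 dB more gain reduction.

B, by 11.75 dB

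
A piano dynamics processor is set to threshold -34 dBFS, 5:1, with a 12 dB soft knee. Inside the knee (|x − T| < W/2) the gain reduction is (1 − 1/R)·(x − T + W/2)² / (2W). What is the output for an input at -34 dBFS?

-35.2 dBFS

x − T + W/2 = -34 − (-34) + 6 = 6.
GR = (1 − 1/5) × 6² / 24 = 0.8 × 36 / 24 = 1.2 dB.
Output = -34 − 1.2 = -35.2 dBFS.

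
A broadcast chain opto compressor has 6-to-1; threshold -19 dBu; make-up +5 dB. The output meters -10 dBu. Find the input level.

Before make-up, the level was -10 − 5 = -15 dBu.
Post-compression overshoot = -15 − (-19) = 4 dB.
Undo the ratio: input overshoot = 4 × 6 = 24 dB, giving input = 5 dBu.

5 dBu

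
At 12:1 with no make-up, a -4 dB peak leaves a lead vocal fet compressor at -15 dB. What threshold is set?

Let T be the threshold. Output overshoot = (input overshoot)/R, so -15 − T = (-4 − T)/12.
12·(-15 − T) = -4 − T → 11·T = -180 − (-4) = -176.
T = -176/11 = -16 dB.

-16 dB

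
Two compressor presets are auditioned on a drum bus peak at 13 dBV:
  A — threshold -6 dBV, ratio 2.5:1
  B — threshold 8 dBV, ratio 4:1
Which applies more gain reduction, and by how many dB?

A, by 7.65 dB

A: GR = 19 − 19/2.5 = 11.4 dB.
B: GR = 5 − 5/4 = 3.75 dB.
A applies 7.65 dB more gain reduction.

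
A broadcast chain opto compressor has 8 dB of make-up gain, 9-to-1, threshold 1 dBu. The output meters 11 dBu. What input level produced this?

Stripping the +8 dB make-up gives 3 dBu at the gain stage.
That's 2 dB above the 1 dBu threshold.
Before 9:1 compression the overshoot was 2 × 9 = 18 dB, so input = 1 + 18 = 19 dBu.

19 dBu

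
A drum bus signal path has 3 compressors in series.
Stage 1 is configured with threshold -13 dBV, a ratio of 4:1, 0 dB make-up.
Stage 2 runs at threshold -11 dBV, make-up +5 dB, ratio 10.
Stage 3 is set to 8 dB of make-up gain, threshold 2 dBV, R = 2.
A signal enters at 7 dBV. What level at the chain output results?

Stage 1: 20 dB above -13 dBV, reduced 4:1 to 5 dB above → -8 dBV.
Stage 2: overshoot 3 dB → 3/10 = 0.3 dB → -10.7 dBV; +5 dB make-up → -5.7 dBV.
Stage 3: below threshold (-5.7 ≤ 2); passes unchanged; make-up brings it to 2.3 dBV.

2.3 dBV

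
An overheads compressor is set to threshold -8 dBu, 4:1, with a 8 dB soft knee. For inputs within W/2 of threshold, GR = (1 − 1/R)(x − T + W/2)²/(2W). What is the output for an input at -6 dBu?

x − T + W/2 = -6 − (-8) + 4 = 6.
GR = (1 − 1/4) × 6² / 16 = 0.75 × 36 / 16 = 1.6875 dB.
Output = -6 − 1.6875 = -7.6875 dBu.

-7.6875 dBu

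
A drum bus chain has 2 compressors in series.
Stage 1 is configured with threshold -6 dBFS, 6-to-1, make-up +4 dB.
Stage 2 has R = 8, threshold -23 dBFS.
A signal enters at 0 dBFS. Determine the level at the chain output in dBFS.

-20.25 dBFS

Stage 1: 6 dB above -6 dBFS, reduced 6:1 to 1 dB above → -5 dBFS; +4 dB make-up → -1 dBFS.
Stage 2: -1 dBFS is 22 dB over -23 dBFS; at 8:1 that becomes 2.75 dB over, giving -20.25 dBFS.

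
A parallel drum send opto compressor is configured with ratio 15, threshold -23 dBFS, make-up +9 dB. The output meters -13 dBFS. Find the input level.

Stripping the +9 dB make-up gives -22 dBFS at the gain stage.
That's 1 dB above the -23 dBFS threshold.
Undo the ratio: input overshoot = 1 × 15 = 15 dB, giving input = -8 dBFS.

-8 dBFS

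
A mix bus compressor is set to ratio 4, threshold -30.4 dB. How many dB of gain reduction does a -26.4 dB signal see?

-26.4 dB exceeds the threshold by 4 dB.
A 4:1 ratio leaves 1 dB of that excess.
Gain reduction = 4 − 1 = 3 dB.

3 dB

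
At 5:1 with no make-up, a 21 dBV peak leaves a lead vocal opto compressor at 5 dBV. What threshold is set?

Input is 20 dB above T (since output overshoot × R = input overshoot: (5 − T)·5 = 21 − T gives T = 1 dBV).
Check: 1 + (21 − 1)/5 = 1 + 4 = 5 dBV. ✓

1 dBV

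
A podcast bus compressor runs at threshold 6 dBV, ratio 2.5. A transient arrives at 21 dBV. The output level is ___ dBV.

The input is 15 dB above the 6 dBV threshold.
The 15 dB excess becomes 6 dB after 2.5:1 reduction.
So the level is 6 + 6 = 12 dBV.

12 dBV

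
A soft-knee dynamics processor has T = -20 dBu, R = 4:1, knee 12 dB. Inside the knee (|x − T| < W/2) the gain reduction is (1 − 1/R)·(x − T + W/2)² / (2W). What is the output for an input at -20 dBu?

x − T + W/2 = -20 − (-20) + 6 = 6.
GR = (1 − 1/4) × 6² / 24 = 0.75 × 36 / 24 = 1.125 dB.
Output = -20 − 1.125 = -21.125 dBu.

-21.125 dBu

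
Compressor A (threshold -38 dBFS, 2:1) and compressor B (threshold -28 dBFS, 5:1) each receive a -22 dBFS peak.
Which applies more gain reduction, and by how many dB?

A, by 3.2 dB

A: overshoot 16 dB → output overshoot 8 dB → GR 8 dB.
B: overshoot 6 dB → output overshoot 1.2 dB → GR 4.8 dB.
A applies 3.2 dB more gain reduction.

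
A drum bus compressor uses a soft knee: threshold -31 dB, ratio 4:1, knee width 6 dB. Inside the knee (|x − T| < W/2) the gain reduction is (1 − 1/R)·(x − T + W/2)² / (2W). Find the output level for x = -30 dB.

-31 dB

x − T + W/2 = -30 − (-31) + 3 = 4.
GR = (1 − 1/4) × 4² / 12 = 0.75 × 16 / 12 = 1 dB.
Output = -30 − 1 = -31 dB.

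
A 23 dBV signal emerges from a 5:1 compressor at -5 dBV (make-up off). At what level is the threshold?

Let T be the threshold. Output overshoot = (input overshoot)/R, so -5 − T = (23 − T)/5.
5·(-5 − T) = 23 − T → 4·T = -25 − 23 = -48.
T = -48/4 = -12 dBV.

-12 dBV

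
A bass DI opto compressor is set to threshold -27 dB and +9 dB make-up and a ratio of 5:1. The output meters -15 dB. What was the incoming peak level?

Before make-up, the level was -15 − 9 = -24 dB.
That's 3 dB above the -27 dB threshold.
Before 5:1 compression the overshoot was 3 × 5 = 15 dB, so input = -27 + 15 = -12 dB.

-12 dB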